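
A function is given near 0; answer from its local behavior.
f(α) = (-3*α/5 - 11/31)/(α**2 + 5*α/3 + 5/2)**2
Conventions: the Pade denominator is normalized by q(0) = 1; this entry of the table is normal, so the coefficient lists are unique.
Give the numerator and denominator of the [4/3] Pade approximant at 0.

Taylor coefficients needed (expand at 0): a_0 = -44/775, a_1 = -236/11625, a_2 = 1136/11625, a_3 = -39104/523125, a_4 = -3184/1569375, a_5 = 367696/7846875, a_6 = -2522752/70621875, a_7 = 2498048/1059328125.
Write the denominator as Q(α) = 1 + q1*α + q2*α^2 + q3*α^3. Requiring Q*f - P = O(α^8) with deg P <= 4 kills the coefficients of α^5..α^7 in Q*f:
  α^5: a_5 + q1*a_4 + q2*a_3 + q3*a_2 = 0, i.e. 367696/7846875 + (-3184/1569375)*q1 + (-39104/523125)*q2 + (1136/11625)*q3 = 0.
  α^6: a_6 + q1*a_5 + q2*a_4 + q3*a_3 = 0, i.e. -2522752/70621875 + (367696/7846875)*q1 + (-3184/1569375)*q2 + (-39104/523125)*q3 = 0.
  α^7: a_7 + q1*a_6 + q2*a_5 + q3*a_4 = 0, i.e. 2498048/1059328125 + (-2522752/70621875)*q1 + (367696/7846875)*q2 + (-3184/1569375)*q3 = 0.
Solving this linear system: q1 = 71251813/22782630, q2 = 163707733/68347890, q3 = 484455847/341739450.
The numerator is Q*f truncated at degree 4: P0 = a_0 = -44/775; P1 = a_1 + q1*a_0 = -582254414/2942756375; P2 = a_2 + q1*a_1 + q2*a_0 = -1497225636/14713781875; P3 = a_3 + q1*a_2 + q2*a_1 + q3*a_0 = 1497225636/14713781875; P4 = a_4 + q1*a_3 + q2*a_2 + q3*a_1 = -2245838454/73568909375.

The Pade approximant has numerator coefficients [-44/775, -582254414/2942756375, -1497225636/14713781875, 1497225636/14713781875, -2245838454/73568909375]; denominator coefficients [1, 71251813/22782630, 163707733/68347890, 484455847/341739450].


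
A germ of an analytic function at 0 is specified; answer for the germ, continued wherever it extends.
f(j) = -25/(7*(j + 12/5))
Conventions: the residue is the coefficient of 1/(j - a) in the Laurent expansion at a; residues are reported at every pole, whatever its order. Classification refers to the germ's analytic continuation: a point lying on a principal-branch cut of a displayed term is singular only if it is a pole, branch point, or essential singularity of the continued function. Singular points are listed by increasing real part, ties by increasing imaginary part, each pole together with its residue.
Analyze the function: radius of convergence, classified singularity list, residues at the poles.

Denominator factor (j + 12/5): pole of order 1 at -12/5, modulus 12/5.
The radius of convergence is the smallest modulus among the singular points: 12/5.
At the order-1 pole -12/5 set g(j) = (j - (-12/5))*f(j) = -25/7.
Simple pole: residue = g(a) at a = -12/5, which is -25/7.

Radius of convergence at 0: 12/5.
At -12/5: a pole of order 1; residue -25/7.


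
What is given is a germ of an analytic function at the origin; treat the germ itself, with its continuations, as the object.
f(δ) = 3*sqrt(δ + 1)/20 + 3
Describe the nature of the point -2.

The point is a regular point.

There is no denominator, hence no pole anywhere.
Branch term sqrt(1 - δ/(-1)): argument at -2 is -1, nonzero, so -2 is not its branch point (a point on a principal cut is still regular for the continued germ).
So the germ continues analytically to -2.


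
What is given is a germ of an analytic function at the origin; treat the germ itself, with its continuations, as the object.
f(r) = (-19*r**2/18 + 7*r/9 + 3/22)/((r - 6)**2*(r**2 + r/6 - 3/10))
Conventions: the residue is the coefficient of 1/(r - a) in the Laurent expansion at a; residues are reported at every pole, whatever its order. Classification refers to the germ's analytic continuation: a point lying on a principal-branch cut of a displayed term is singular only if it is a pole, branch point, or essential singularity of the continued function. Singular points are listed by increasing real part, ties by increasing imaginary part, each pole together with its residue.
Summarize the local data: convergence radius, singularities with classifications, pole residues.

Radius of convergence at 0: -1/12 + (1/60)*sqrt(1105).
At -1/12 - (1/60)*sqrt(1105): a pole of order 1; residue 107005/8889474 + (80939/654857918)*sqrt(1105).
At -1/12 + (1/60)*sqrt(1105): a pole of order 1; residue 107005/8889474 - (80939/654857918)*sqrt(1105).
At 6: a pole of order 2; residue -107005/4444737.

Denominator factor (r**2 + r/6 - 3/10): discriminant 221/180, real irrational roots -1/12 + (1/60)*sqrt(1105) and -1/12 - (1/60)*sqrt(1105); poles of order 1, moduli -1/12 + (1/60)*sqrt(1105) and 1/12 + (1/60)*sqrt(1105).
Denominator factor (r - 6)^2: pole of order 2 at 6, modulus 6.
The radius of convergence is the smallest modulus among the singular points: -1/12 + (1/60)*sqrt(1105).
The factor r**2 + r/6 - 3/10 splits as (r - a)(r - a') with a = -1/12 - (1/60)*sqrt(1105), a' = -1/12 + (1/60)*sqrt(1105). At the order-1 pole a set g(r) = (r - a)*f(r) = [(-19*r**2/18 + 7*r/9 + 3/22)/(r - 6)**2] / (r - a').
Simple pole: residue = g(a) at a = -1/12 - (1/60)*sqrt(1105), which is 107005/8889474 + (80939/654857918)*sqrt(1105).
The factor r**2 + r/6 - 3/10 splits as (r - a)(r - a') with a = -1/12 + (1/60)*sqrt(1105), a' = -1/12 - (1/60)*sqrt(1105). At the order-1 pole a set g(r) = (r - a)*f(r) = [(-19*r**2/18 + 7*r/9 + 3/22)/(r - 6)**2] / (r - a').
Simple pole: residue = g(a) at a = -1/12 + (1/60)*sqrt(1105), which is 107005/8889474 - (80939/654857918)*sqrt(1105).
At the order-2 pole 6 set g(r) = (r - (6))^2*f(r) = (-19*r**2/18 + 7*r/9 + 3/22)/(r**2 + r/6 - 3/10).
Order-2 pole: residue = g'(a); g'(6) = -107005/4444737, so the residue is -107005/4444737.
List the singular points by increasing real part (a conjugate pair: the negative imaginary part first).


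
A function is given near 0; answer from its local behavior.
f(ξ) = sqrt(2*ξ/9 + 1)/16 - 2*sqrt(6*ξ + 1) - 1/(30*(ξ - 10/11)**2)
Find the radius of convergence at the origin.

Denominator factor (ξ - 10/11)^2: pole of order 2 at 10/11, modulus 10/11.
Branch term (-2)*sqrt(1 - ξ/(-1/6)): its argument vanishes at ξ = -1/6, a square-root branch point, modulus 1/6.
Branch term (1/16)*sqrt(1 - ξ/(-9/2)): its argument vanishes at ξ = -9/2, a square-root branch point, modulus 9/2.
The radius of convergence is the smallest modulus among the singular points: 1/6.

The radius of convergence is 1/6.


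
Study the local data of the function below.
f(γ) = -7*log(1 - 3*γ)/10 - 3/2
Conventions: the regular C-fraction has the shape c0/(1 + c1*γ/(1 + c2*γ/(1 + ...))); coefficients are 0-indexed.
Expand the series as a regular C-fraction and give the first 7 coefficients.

Taylor coefficients (expand at 0): a_0 = -3/2, a_1 = 21/10, a_2 = 63/20, a_3 = 63/10, a_4 = 567/40, a_5 = 1701/50, a_6 = 1701/20.
c0 = a_0 = -3/2. Peel one level at a time: if S = 1 + c*γ/S' with S'(0) = 1, then c is the γ-coefficient of S and S' = c*γ/(S - 1).
S_1 = c0/f = 1 + (7/5)*γ + (203/50)*γ^2 + ...; c1 = 7/5.
S_2 = c1*γ/(S_1 - 1) = 1 + (-29/10)*γ + (-3/4)*γ^2 + ...; c2 = -29/10.
S_3 = c2*γ/(S_2 - 1) = 1 + (-15/58)*γ + (-270/841)*γ^2 + ...; c3 = -15/58.
S_4 = c3*γ/(S_3 - 1) = 1 + (-36/29)*γ + (-3/5)*γ^2 + ...; c4 = -36/29.
S_5 = c4*γ/(S_4 - 1) = 1 + (-29/60)*γ + (-1769/3600)*γ^2 + ...; c5 = -29/60.
S_6 = c5*γ/(S_5 - 1) = 1 + (-61/60)*γ + ...; c6 = -61/60.

The regular C-fraction coefficients are [-3/2, 7/5, -29/10, -15/58, -36/29, -29/60, -61/60].


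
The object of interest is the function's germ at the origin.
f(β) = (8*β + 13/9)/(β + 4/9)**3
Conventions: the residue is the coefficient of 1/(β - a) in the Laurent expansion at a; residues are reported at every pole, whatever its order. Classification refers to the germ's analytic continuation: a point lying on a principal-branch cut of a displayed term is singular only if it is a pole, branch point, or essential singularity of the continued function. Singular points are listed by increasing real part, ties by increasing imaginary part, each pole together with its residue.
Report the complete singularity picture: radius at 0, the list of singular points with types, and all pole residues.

Radius of convergence at 0: 4/9.
At -4/9: a pole of order 3; residue 0.

Denominator factor (β + 4/9)^3: pole of order 3 at -4/9, modulus 4/9.
The radius of convergence is the smallest modulus among the singular points: 4/9.
At the order-3 pole -4/9 set g(β) = (β - (-4/9))^3*f(β) = 8*β + 13/9.
Order-3 pole: residue = g''(a)/2; g''(-4/9) = 0, so the residue is 0.


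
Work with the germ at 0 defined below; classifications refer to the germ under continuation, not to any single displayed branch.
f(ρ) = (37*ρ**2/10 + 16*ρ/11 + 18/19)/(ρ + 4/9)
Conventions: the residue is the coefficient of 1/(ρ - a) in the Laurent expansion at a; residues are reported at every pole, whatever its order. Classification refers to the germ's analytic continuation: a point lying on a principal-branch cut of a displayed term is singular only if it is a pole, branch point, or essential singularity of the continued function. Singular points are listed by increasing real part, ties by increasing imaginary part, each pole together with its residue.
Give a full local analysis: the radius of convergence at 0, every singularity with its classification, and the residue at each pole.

Radius of convergence at 0: 4/9.
At -4/9: a pole of order 1; residue 87334/84645.

Denominator factor (ρ + 4/9): pole of order 1 at -4/9, modulus 4/9.
The radius of convergence is the smallest modulus among the singular points: 4/9.
At the order-1 pole -4/9 set g(ρ) = (ρ - (-4/9))*f(ρ) = 37*ρ**2/10 + 16*ρ/11 + 18/19.
Simple pole: residue = g(a) at a = -4/9, which is 87334/84645.


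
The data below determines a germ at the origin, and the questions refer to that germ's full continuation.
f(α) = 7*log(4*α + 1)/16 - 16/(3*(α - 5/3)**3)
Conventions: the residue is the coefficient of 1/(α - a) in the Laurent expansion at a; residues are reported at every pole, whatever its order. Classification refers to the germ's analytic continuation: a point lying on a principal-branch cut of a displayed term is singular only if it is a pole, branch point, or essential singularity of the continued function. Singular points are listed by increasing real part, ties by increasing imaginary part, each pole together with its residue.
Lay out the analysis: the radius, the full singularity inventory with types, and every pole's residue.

Radius of convergence at 0: 1/4.
At -1/4: a logarithmic branch point.
At 5/3: a pole of order 3; residue 0.

Denominator factor (α - 5/3)^3: pole of order 3 at 5/3, modulus 5/3.
Branch term (7/16)*log(1 - α/(-1/4)): its argument vanishes at α = -1/4, a logarithmic branch point, modulus 1/4.
The radius of convergence is the smallest modulus among the singular points: 1/4.
The branch term is analytic at 5/3 and contributes nothing to the residue; only the rational part matters.
At the order-3 pole 5/3 set g(α) = (α - (5/3))^3*(rational part) = -16/3.
Order-3 pole: residue = g''(a)/2; g''(5/3) = 0, so the residue is 0.
List the singular points by increasing real part (a conjugate pair: the negative imaginary part first).


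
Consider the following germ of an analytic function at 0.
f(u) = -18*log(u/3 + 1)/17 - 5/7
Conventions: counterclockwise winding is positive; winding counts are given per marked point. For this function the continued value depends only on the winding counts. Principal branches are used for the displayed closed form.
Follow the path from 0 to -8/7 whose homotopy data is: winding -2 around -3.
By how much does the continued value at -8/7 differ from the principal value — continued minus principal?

The rational part is single-valued and drops out of the difference; each branch term changes only by its own monodromy.
(-18/17)*log(1 - u/(-3)): each positive loop around -3 adds 2*pi*i to the log, so winding -2 contributes (-18/17)*(-2)*2*pi*i = (72/17)*pi*i.
Summing the contributions at u = -8/7 gives (72/17)*pi*i.

Continued minus principal equals (72/17)*pi*i.


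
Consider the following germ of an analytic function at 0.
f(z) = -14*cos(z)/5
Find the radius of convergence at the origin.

The factor cos(z) is entire and contributes no finite singular point.
The polynomial part has no poles.
No finite singular points: the Taylor series at 0 converges everywhere.

The radius of convergence is infinite.


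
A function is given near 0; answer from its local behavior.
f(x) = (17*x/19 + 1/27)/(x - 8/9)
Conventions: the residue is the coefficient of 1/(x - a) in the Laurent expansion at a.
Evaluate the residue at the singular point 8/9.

The residue is 427/513.

At the order-1 pole 8/9 set g(x) = (x - (8/9))*f(x) = 17*x/19 + 1/27.
Simple pole: residue = g(a) at a = 8/9, which is 427/513.


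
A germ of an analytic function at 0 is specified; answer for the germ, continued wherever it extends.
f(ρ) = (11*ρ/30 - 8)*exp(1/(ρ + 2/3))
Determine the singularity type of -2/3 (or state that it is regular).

The exponent 1/(ρ - (-2/3)) has a pole at -2/3, so exp(1/(ρ - (-2/3))) takes every nonzero value near it: an essential singularity (not a pole of any order).

The point is an essential singularity.


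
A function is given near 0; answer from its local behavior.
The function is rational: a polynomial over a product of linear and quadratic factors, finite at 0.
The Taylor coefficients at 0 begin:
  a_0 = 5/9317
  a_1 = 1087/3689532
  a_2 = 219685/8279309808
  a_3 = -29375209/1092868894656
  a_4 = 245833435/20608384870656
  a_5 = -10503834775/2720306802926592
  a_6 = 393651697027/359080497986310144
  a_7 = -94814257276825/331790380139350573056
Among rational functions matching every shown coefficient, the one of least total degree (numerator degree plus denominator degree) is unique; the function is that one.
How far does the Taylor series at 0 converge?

The radius of convergence is 11/2.

No rational of total degree below 6 reproduces all 8 coefficients; solving the [2/4] Pade equations on them gives f(α) = (-13*α**2/34 - 13*α/12 - 15/14)/((α - 12)*(α + 11/2)**3), whose expansion matches every shown term.
Denominator factor (α + 11/2)^3: pole of order 3 at -11/2, modulus 11/2.
Denominator factor (α - 12): pole of order 1 at 12, modulus 12.
The radius of convergence is the smallest modulus among the singular points: 11/2.


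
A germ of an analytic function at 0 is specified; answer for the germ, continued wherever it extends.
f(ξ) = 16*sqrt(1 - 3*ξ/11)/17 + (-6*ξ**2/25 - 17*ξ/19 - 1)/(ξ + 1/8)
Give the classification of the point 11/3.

The term (16/17)*sqrt(1 - ξ/(11/3)) has argument 1 - 11/3/(11/3) = 0 at 11/3: a square-root (algebraic, two-sheeted) branch point; the remaining terms are analytic or single-valued there.

The point is an algebraic (square-root) branch point.


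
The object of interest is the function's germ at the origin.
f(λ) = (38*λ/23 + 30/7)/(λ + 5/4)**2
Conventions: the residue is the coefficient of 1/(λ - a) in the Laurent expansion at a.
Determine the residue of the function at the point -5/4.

At the order-2 pole -5/4 set g(λ) = (λ - (-5/4))^2*f(λ) = 38*λ/23 + 30/7.
Order-2 pole: residue = g'(a); g'(-5/4) = 38/23, so the residue is 38/23.

The residue is 38/23.


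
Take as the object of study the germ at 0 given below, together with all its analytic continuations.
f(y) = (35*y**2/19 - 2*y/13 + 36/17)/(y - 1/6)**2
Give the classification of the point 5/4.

The point is a regular point.

Denominator factors: y - 1/6 = 13/12 at y = 5/4 — none vanishes.
So the germ continues analytically to 5/4.


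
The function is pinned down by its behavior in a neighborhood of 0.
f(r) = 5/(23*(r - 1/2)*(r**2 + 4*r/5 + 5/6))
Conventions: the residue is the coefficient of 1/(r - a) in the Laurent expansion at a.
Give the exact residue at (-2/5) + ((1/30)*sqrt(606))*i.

The residue is (-150/2047) + ((675/206747)*sqrt(606))*i.

The factor r**2 + 4*r/5 + 5/6 splits as (r - a)(r - a') with a = (-2/5) + ((1/30)*sqrt(606))*i, a' = (-2/5) - ((1/30)*sqrt(606))*i. At the order-1 pole a set g(r) = (r - a)*f(r) = [5/(23*(r - 1/2))] / (r - a').
Simple pole: residue = g(a) at a = (-2/5) + ((1/30)*sqrt(606))*i, which is (-150/2047) + ((675/206747)*sqrt(606))*i.


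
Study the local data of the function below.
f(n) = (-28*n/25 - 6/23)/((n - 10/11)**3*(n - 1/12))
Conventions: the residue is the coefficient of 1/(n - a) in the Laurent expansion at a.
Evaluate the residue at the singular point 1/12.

The residue is 468426816/744641675.

At the order-1 pole 1/12 set g(n) = (n - (1/12))*f(n) = (-28*n/25 - 6/23)/(n - 10/11)**3.
Simple pole: residue = g(a) at a = 1/12, which is 468426816/744641675.


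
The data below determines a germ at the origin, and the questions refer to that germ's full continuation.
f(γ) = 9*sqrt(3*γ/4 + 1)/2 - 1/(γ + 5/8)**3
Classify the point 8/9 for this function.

Denominator factors: γ + 5/8 = 109/72 at γ = 8/9 — none vanishes.
Branch term sqrt(1 - γ/(-4/3)): argument at 8/9 is 5/3, nonzero, so 8/9 is not its branch point (a point on a principal cut is still regular for the continued germ).
So the germ continues analytically to 8/9.

The point is a regular point.


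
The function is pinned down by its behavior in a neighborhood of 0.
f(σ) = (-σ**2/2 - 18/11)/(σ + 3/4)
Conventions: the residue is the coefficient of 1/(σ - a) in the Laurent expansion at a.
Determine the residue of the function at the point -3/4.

The residue is -675/352.

At the order-1 pole -3/4 set g(σ) = (σ - (-3/4))*f(σ) = -σ**2/2 - 18/11.
Simple pole: residue = g(a) at a = -3/4, which is -675/352.


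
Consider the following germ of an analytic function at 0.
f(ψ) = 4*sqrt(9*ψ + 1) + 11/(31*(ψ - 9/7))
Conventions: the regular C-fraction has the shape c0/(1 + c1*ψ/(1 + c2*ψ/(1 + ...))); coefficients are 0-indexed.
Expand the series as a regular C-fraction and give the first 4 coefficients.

The regular C-fraction coefficients are [1039/279, -44659/9351, 655400233/92801402, 670008126960/944178032437].

Taylor coefficients (expand at 0): a_0 = 1039/279, a_1 = 44659/2511, a_2 = -1838065/45198, a_3 = 148166395/813564.
c0 = a_0 = 1039/279. Peel one level at a time: if S = 1 + c*ψ/S' with S'(0) = 1, then c is the ψ-coefficient of S and S' = c*ψ/(S - 1).
S_1 = c0/f = 1 + (-44659/9351)*ψ + (655400233/19431378)*ψ^2 + ...; c1 = -44659/9351.
S_2 = c1*ψ/(S_1 - 1) = 1 + (655400233/92801402)*ψ + (-9995308920/1994426281)*ψ^2 + ...; c2 = 655400233/92801402.
S_3 = c2*ψ/(S_2 - 1) = 1 + (670008126960/944178032437)*ψ + ...; c3 = 670008126960/944178032437.


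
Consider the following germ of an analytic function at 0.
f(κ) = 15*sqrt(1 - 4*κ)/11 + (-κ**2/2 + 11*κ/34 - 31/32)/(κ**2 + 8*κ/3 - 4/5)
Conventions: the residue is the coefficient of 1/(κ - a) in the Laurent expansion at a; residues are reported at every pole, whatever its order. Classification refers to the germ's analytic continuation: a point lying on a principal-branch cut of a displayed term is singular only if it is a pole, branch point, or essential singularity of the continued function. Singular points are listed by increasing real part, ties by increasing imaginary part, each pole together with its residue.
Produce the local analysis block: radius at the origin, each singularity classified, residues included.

Radius of convergence at 0: 1/4.
At -4/3 - (2/15)*sqrt(145): a pole of order 1; residue 169/204 + (87587/946560)*sqrt(145).
At 1/4: an algebraic (square-root) branch point.
At -4/3 + (2/15)*sqrt(145): a pole of order 1; residue 169/204 - (87587/946560)*sqrt(145).

Denominator factor (κ**2 + 8*κ/3 - 4/5): discriminant 464/45, real irrational roots -4/3 + (2/15)*sqrt(145) and -4/3 - (2/15)*sqrt(145); poles of order 1, moduli -4/3 + (2/15)*sqrt(145) and 4/3 + (2/15)*sqrt(145).
Branch term (15/11)*sqrt(1 - κ/(1/4)): its argument vanishes at κ = 1/4, a square-root branch point, modulus 1/4.
The radius of convergence is the smallest modulus among the singular points: 1/4.
The branch term is analytic at -4/3 - (2/15)*sqrt(145) and contributes nothing to the residue; only the rational part matters.
The factor κ**2 + 8*κ/3 - 4/5 splits as (κ - a)(κ - a') with a = -4/3 - (2/15)*sqrt(145), a' = -4/3 + (2/15)*sqrt(145). At the order-1 pole a set g(κ) = (κ - a)*(rational part) = [-κ**2/2 + 11*κ/34 - 31/32] / (κ - a').
Simple pole: residue = g(a) at a = -4/3 - (2/15)*sqrt(145), which is 169/204 + (87587/946560)*sqrt(145).
The branch term is analytic at -4/3 + (2/15)*sqrt(145) and contributes nothing to the residue; only the rational part matters.
The factor κ**2 + 8*κ/3 - 4/5 splits as (κ - a)(κ - a') with a = -4/3 + (2/15)*sqrt(145), a' = -4/3 - (2/15)*sqrt(145). At the order-1 pole a set g(κ) = (κ - a)*(rational part) = [-κ**2/2 + 11*κ/34 - 31/32] / (κ - a').
Simple pole: residue = g(a) at a = -4/3 + (2/15)*sqrt(145), which is 169/204 - (87587/946560)*sqrt(145).
List the singular points by increasing real part (a conjugate pair: the negative imaginary part first).


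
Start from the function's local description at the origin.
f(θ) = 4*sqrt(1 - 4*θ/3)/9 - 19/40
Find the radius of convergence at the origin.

The radius of convergence is 3/4.

Branch term (4/9)*sqrt(1 - θ/(3/4)): its argument vanishes at θ = 3/4, a square-root branch point, modulus 3/4.
The radius of convergence is the smallest modulus among the singular points: 3/4.


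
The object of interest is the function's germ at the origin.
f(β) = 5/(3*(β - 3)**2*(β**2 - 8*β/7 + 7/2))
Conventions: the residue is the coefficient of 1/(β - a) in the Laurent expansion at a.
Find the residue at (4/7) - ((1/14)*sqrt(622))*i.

The factor β**2 - 8*β/7 + 7/2 splits as (β - a)(β - a') with a = (4/7) - ((1/14)*sqrt(622))*i, a' = (4/7) + ((1/14)*sqrt(622))*i. At the order-1 pole a set g(β) = (β - a)*f(β) = [5/(3*(β - 3)**2)] / (β - a').
Simple pole: residue = g(a) at a = (4/7) - ((1/14)*sqrt(622))*i, which is (2380/48387) + ((3115/5016119)*sqrt(622))*i.

The residue is (2380/48387) + ((3115/5016119)*sqrt(622))*i.


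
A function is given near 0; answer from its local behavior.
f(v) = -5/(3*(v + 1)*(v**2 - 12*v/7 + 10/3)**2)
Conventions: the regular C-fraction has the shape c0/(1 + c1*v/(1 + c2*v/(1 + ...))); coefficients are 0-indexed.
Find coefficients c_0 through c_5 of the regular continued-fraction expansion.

The regular C-fraction coefficients are [-3/20, -1/35, -201/35, 21412/2345, -6376895/5738416, -29431680471/15604808656].

Taylor coefficients (expand at 0): a_0 = -3/20, a_1 = -3/700, a_2 = -303/12250, a_3 = 17574/214375, a_4 = -771189/24010000, a_5 = 163225779/4201750000.
c0 = a_0 = -3/20. Peel one level at a time: if S = 1 + c*v/S' with S'(0) = 1, then c is the v-coefficient of S and S' = c*v/(S - 1).
S_1 = c0/f = 1 + (-1/35)*v + (-201/1225)*v^2 + ...; c1 = -1/35.
S_2 = c1*v/(S_1 - 1) = 1 + (-201/35)*v + (64236/1225)*v^2 + ...; c2 = -201/35.
S_3 = c2*v/(S_2 - 1) = 1 + (21412/2345)*v + (182197/17956)*v^2 + ...; c3 = 21412/2345.
S_4 = c3*v/(S_3 - 1) = 1 + (-6376895/5738416)*v + (-15374758455/7335579904)*v^2 + ...; c4 = -6376895/5738416.
S_5 = c4*v/(S_4 - 1) = 1 + (-29431680471/15604808656)*v + ...; c5 = -29431680471/15604808656.


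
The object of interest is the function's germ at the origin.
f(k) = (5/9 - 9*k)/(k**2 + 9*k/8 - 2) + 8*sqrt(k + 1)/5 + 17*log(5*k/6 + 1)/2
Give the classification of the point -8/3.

The point is a regular point.

Denominator factors: k**2 + 9*k/8 - 2 = 19/9 at k = -8/3 — none vanishes.
Branch term sqrt(1 - k/(-1)): argument at -8/3 is -5/3, nonzero, so -8/3 is not its branch point (a point on a principal cut is still regular for the continued germ).
Branch term log(1 - k/(-6/5)): argument at -8/3 is -11/9, nonzero, so -8/3 is not its branch point (a point on a principal cut is still regular for the continued germ).
So the germ continues analytically to -8/3.


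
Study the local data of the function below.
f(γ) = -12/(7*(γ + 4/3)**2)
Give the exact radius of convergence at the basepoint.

The radius of convergence is 4/3.

Denominator factor (γ + 4/3)^2: pole of order 2 at -4/3, modulus 4/3.
The radius of convergence is the smallest modulus among the singular points: 4/3.


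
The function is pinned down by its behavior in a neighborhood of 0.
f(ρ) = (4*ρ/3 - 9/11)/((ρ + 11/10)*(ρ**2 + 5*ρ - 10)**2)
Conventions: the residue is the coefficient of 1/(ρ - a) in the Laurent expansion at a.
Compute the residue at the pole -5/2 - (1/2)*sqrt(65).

The residue is 377000/67387353 + (16183312/56942313285)*sqrt(65).

The factor ρ**2 + 5*ρ - 10 splits as (ρ - a)(ρ - a') with a = -5/2 - (1/2)*sqrt(65), a' = -5/2 + (1/2)*sqrt(65). At the order-2 pole a set g(ρ) = (ρ - a)^2*f(ρ) = [(4*ρ/3 - 9/11)/(ρ + 11/10)] / (ρ - a')^2.
Order-2 pole: residue = g'(a); g'(-5/2 - (1/2)*sqrt(65)) = 377000/67387353 + (16183312/56942313285)*sqrt(65), so the residue is 377000/67387353 + (16183312/56942313285)*sqrt(65).


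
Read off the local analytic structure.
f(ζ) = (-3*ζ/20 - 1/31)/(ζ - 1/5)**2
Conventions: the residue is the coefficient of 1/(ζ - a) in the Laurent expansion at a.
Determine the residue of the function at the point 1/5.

The residue is -3/20.

At the order-2 pole 1/5 set g(ζ) = (ζ - (1/5))^2*f(ζ) = -3*ζ/20 - 1/31.
Order-2 pole: residue = g'(a); g'(1/5) = -3/20, so the residue is -3/20.


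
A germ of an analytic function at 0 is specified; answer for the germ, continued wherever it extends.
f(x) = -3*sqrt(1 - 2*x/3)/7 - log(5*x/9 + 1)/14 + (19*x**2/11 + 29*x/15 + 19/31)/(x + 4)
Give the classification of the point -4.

The point is a pole of order 1.

The denominator factor x + 4 vanishes at -4 and appears to the power 1; the numerator there equals 104939/5115, nonzero, and no other factor vanishes.
The branch terms are analytic at this point.
Hence a pole whose order is the multiplicity, 1.


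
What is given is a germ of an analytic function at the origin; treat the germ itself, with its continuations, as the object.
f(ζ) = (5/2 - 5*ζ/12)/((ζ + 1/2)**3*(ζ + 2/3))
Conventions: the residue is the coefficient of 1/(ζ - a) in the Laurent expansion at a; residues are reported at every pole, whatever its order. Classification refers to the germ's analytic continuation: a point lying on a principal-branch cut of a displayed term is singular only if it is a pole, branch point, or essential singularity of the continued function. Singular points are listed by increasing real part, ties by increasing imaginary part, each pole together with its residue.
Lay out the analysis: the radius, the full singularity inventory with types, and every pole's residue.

Denominator factor (ζ + 1/2)^3: pole of order 3 at -1/2, modulus 1/2.
Denominator factor (ζ + 2/3): pole of order 1 at -2/3, modulus 2/3.
The radius of convergence is the smallest modulus among the singular points: 1/2.
At the order-1 pole -2/3 set g(ζ) = (ζ - (-2/3))*f(ζ) = (5/2 - 5*ζ/12)/(ζ + 1/2)**3.
Simple pole: residue = g(a) at a = -2/3, which is -600.
At the order-3 pole -1/2 set g(ζ) = (ζ - (-1/2))^3*f(ζ) = (5/2 - 5*ζ/12)/(ζ + 2/3).
Order-3 pole: residue = g''(a)/2; g''(-1/2) = 1200, so the residue is 600.
List the singular points by increasing real part (a conjugate pair: the negative imaginary part first).

Radius of convergence at 0: 1/2.
At -2/3: a pole of order 1; residue -600.
At -1/2: a pole of order 3; residue 600.


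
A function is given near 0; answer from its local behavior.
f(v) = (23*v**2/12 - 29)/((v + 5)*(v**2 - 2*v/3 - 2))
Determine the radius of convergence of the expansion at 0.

Denominator factor (v + 5): pole of order 1 at -5, modulus 5.
Denominator factor (v**2 - 2*v/3 - 2): discriminant 76/9, real irrational roots 1/3 + (1/3)*sqrt(19) and 1/3 - (1/3)*sqrt(19); poles of order 1, moduli 1/3 + (1/3)*sqrt(19) and -1/3 + (1/3)*sqrt(19).
The radius of convergence is the smallest modulus among the singular points: -1/3 + (1/3)*sqrt(19).

The radius of convergence is -1/3 + (1/3)*sqrt(19).


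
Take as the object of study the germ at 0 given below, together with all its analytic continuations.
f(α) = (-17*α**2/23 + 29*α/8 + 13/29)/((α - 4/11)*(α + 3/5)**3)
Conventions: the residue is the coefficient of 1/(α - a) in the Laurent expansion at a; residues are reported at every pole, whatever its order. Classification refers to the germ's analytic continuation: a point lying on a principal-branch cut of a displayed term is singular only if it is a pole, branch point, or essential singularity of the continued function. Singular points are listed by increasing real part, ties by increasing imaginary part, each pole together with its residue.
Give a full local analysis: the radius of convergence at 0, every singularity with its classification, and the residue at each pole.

Denominator factor (α - 4/11): pole of order 1 at 4/11, modulus 4/11.
Denominator factor (α + 3/5)^3: pole of order 3 at -3/5, modulus 3/5.
The radius of convergence is the smallest modulus among the singular points: 4/11.
At the order-3 pole -3/5 set g(α) = (α - (-3/5))^3*f(α) = (-17*α**2/23 + 29*α/8 + 13/29)/(α - 4/11).
Order-3 pole: residue = g''(a)/2; g''(-3/5) = -370363125/99300959, so the residue is -370363125/198601918.
At the order-1 pole 4/11 set g(α) = (α - (4/11))*f(α) = (-17*α**2/23 + 29*α/8 + 13/29)/(α + 3/5)**3.
Simple pole: residue = g(a) at a = 4/11, which is 370363125/198601918.
List the singular points by increasing real part (a conjugate pair: the negative imaginary part first).

Radius of convergence at 0: 4/11.
At -3/5: a pole of order 3; residue -370363125/198601918.
At 4/11: a pole of order 1; residue 370363125/198601918.


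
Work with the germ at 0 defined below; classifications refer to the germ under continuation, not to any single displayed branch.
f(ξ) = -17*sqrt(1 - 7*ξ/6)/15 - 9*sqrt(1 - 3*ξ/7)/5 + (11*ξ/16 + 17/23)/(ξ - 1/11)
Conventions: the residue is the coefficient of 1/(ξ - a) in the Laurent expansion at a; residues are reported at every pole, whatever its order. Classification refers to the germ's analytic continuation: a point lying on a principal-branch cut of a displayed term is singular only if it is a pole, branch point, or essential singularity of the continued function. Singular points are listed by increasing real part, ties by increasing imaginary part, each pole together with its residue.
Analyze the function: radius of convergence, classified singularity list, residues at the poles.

Denominator factor (ξ - 1/11): pole of order 1 at 1/11, modulus 1/11.
Branch term (-9/5)*sqrt(1 - ξ/(7/3)): its argument vanishes at ξ = 7/3, a square-root branch point, modulus 7/3.
Branch term (-17/15)*sqrt(1 - ξ/(6/7)): its argument vanishes at ξ = 6/7, a square-root branch point, modulus 6/7.
The radius of convergence is the smallest modulus among the singular points: 1/11.
The branch terms are analytic at 1/11 and contribute nothing to the residue; only the rational part matters.
At the order-1 pole 1/11 set g(ξ) = (ξ - (1/11))*(rational part) = 11*ξ/16 + 17/23.
Simple pole: residue = g(a) at a = 1/11, which is 295/368.
List the singular points by increasing real part (a conjugate pair: the negative imaginary part first).

Radius of convergence at 0: 1/11.
At 1/11: a pole of order 1; residue 295/368.
At 6/7: an algebraic (square-root) branch point.
At 7/3: an algebraic (square-root) branch point.


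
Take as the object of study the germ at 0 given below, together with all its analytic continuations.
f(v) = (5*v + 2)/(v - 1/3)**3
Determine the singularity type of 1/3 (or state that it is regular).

The denominator factor v - 1/3 vanishes at 1/3 and appears to the power 3; the numerator there equals 11/3, nonzero, and no other factor vanishes.
Hence a pole whose order is the multiplicity, 3.

The point is a pole of order 3.


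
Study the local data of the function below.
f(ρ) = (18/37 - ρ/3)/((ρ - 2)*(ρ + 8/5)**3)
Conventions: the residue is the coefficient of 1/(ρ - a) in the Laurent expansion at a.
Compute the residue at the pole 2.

At the order-1 pole 2 set g(ρ) = (ρ - (2))*f(ρ) = (18/37 - ρ/3)/(ρ + 8/5)**3.
Simple pole: residue = g(a) at a = 2, which is -625/161838.

The residue is -625/161838.


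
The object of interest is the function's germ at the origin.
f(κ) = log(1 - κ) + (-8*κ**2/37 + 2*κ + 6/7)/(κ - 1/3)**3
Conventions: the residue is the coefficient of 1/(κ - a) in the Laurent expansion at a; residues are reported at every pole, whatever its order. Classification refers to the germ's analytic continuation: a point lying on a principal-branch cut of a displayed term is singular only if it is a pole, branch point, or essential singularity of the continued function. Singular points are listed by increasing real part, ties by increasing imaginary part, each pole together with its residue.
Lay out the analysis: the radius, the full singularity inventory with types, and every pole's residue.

Radius of convergence at 0: 1/3.
At 1/3: a pole of order 3; residue -8/37.
At 1: a logarithmic branch point.

Denominator factor (κ - 1/3)^3: pole of order 3 at 1/3, modulus 1/3.
Branch term (1)*log(1 - κ/(1)): its argument vanishes at κ = 1, a logarithmic branch point, modulus 1.
The radius of convergence is the smallest modulus among the singular points: 1/3.
The branch term is analytic at 1/3 and contributes nothing to the residue; only the rational part matters.
At the order-3 pole 1/3 set g(κ) = (κ - (1/3))^3*(rational part) = -8*κ**2/37 + 2*κ + 6/7.
Order-3 pole: residue = g''(a)/2; g''(1/3) = -16/37, so the residue is -8/37.
List the singular points by increasing real part (a conjugate pair: the negative imaginary part first).


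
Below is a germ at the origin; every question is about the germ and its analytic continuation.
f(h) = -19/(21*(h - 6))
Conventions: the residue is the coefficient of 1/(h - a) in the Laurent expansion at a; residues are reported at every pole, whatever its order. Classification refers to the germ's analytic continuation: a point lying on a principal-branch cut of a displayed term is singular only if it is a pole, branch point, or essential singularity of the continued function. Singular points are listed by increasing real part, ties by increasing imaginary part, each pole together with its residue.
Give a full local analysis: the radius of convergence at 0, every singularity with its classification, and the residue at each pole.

Denominator factor (h - 6): pole of order 1 at 6, modulus 6.
The radius of convergence is the smallest modulus among the singular points: 6.
At the order-1 pole 6 set g(h) = (h - (6))*f(h) = -19/21.
Simple pole: residue = g(a) at a = 6, which is -19/21.

Radius of convergence at 0: 6.
At 6: a pole of order 1; residue -19/21.


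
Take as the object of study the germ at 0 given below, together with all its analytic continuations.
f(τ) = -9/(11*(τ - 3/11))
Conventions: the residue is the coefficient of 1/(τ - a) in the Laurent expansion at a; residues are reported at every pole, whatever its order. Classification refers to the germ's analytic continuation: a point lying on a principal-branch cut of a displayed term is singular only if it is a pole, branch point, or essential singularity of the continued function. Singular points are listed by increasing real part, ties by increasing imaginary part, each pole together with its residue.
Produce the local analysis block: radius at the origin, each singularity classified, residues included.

Denominator factor (τ - 3/11): pole of order 1 at 3/11, modulus 3/11.
The radius of convergence is the smallest modulus among the singular points: 3/11.
At the order-1 pole 3/11 set g(τ) = (τ - (3/11))*f(τ) = -9/11.
Simple pole: residue = g(a) at a = 3/11, which is -9/11.

Radius of convergence at 0: 3/11.
At 3/11: a pole of order 1; residue -9/11.


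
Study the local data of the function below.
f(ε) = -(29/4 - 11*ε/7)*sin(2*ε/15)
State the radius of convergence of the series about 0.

The factor -sin(2*ε/15) is entire and contributes no finite singular point.
The polynomial part has no poles.
No finite singular points: the Taylor series at 0 converges everywhere.

The radius of convergence is infinite.


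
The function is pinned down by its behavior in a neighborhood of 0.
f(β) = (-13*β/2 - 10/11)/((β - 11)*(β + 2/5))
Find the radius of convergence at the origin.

The radius of convergence is 2/5.

Denominator factor (β - 11): pole of order 1 at 11, modulus 11.
Denominator factor (β + 2/5): pole of order 1 at -2/5, modulus 2/5.
The radius of convergence is the smallest modulus among the singular points: 2/5.


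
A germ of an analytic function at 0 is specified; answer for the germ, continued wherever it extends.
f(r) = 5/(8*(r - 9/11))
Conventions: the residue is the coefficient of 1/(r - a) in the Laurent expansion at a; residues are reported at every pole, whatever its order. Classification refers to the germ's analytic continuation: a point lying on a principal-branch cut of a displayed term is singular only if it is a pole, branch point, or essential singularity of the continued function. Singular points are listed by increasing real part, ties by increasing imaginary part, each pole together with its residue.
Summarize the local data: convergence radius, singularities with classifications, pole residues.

Denominator factor (r - 9/11): pole of order 1 at 9/11, modulus 9/11.
The radius of convergence is the smallest modulus among the singular points: 9/11.
At the order-1 pole 9/11 set g(r) = (r - (9/11))*f(r) = 5/8.
Simple pole: residue = g(a) at a = 9/11, which is 5/8.

Radius of convergence at 0: 9/11.
At 9/11: a pole of order 1; residue 5/8.


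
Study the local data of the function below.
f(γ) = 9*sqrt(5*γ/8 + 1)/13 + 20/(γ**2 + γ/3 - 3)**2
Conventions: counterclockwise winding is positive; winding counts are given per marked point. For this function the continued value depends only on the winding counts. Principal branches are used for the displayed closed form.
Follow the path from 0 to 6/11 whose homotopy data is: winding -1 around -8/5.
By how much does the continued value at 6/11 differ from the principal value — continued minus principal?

Continued minus principal equals -(9/143)*sqrt(649).

The rational part is single-valued and drops out of the difference; each branch term changes only by its own monodromy.
(9/13)*sqrt(1 - γ/(-8/5)): winding -1 is odd, the square root flips sign, contributing -2*(9/13)*sqrt(1 - (6/11)/(-8/5)) = -2*(9/13)*sqrt(59/44) = -(9/143)*sqrt(649).
Summing the contributions at γ = 6/11 gives -(9/143)*sqrt(649).


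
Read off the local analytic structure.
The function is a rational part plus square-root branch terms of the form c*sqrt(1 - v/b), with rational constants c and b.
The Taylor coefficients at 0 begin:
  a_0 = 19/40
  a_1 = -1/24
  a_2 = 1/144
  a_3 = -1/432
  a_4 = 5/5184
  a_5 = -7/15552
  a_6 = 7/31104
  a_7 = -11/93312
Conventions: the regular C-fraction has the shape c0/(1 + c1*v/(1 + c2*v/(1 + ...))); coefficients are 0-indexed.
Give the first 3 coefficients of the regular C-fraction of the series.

Taylor coefficients (read off): a_0 = 19/40, a_1 = -1/24, a_2 = 1/144.
c0 = a_0 = 19/40. Peel one level at a time: if S = 1 + c*v/S' with S'(0) = 1, then c is the v-coefficient of S and S' = c*v/(S - 1).
S_1 = c0/f = 1 + (5/57)*v + (-5/722)*v^2 + ...; c1 = 5/57.
S_2 = c1*v/(S_1 - 1) = 1 + (3/38)*v + ...; c2 = 3/38.

The regular C-fraction coefficients are [19/40, 5/57, 3/38].


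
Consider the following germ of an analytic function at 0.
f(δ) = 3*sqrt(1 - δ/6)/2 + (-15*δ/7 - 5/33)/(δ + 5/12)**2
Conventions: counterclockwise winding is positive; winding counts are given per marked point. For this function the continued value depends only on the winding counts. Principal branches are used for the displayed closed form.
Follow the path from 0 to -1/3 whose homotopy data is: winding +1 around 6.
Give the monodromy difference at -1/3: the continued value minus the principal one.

The rational part is single-valued and drops out of the difference; each branch term changes only by its own monodromy.
(3/2)*sqrt(1 - δ/(6)): winding +1 is odd, the square root flips sign, contributing -2*(3/2)*sqrt(1 - (-1/3)/(6)) = -2*(3/2)*sqrt(19/18) = -(1/2)*sqrt(38).
Summing the contributions at δ = -1/3 gives -(1/2)*sqrt(38).

Continued minus principal equals -(1/2)*sqrt(38).
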